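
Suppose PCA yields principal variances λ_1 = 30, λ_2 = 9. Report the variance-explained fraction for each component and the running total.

Step 1 — total variance = trace(Sigma) = Σ λ_i = 30 + 9 = 39.

Step 2 — fraction explained by component i = λ_i / Σ λ:
  PC1: 30/39 = 0.7692
  PC2: 9/39 = 0.2308

Step 3 — cumulative fraction after k components = (λ_1 + ... + λ_k) / Σ λ:
  k = 1: 30/39 = 0.7692
  k = 2: (30 + 9)/39 = 39/39 = 1

Summary (fraction, with percent):

explained: PC1 0.7692 (76.92%), PC2 0.2308 (23.08%);  cumulative: 0.7692, 1


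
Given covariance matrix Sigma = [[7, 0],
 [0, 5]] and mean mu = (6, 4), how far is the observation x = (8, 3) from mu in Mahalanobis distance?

Step 1 — centre the observation: (x - mu) = (2, -1).

Step 2 — invert Sigma. det(Sigma) = 7·5 - (0)² = 35.
  Sigma^{-1} = (1/det) · [[d, -b], [-b, a]] = [[0.1429, 0],
 [0, 0.2]].

Step 3 — form the quadratic (x - mu)^T · Sigma^{-1} · (x - mu):
  Sigma^{-1} · (x - mu) = (0.2857, -0.2).
  (x - mu)^T · [Sigma^{-1} · (x - mu)] = (2)·(0.2857) + (-1)·(-0.2) = 0.7714.

Step 4 — take square root: d = √(0.7714) ≈ 0.8783.

d(x, mu) = √(0.7714) ≈ 0.8783


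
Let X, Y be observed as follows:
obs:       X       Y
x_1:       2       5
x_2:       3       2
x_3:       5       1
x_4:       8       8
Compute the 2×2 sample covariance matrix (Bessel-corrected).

Step 1 — column means:
  mean(X) = (2 + 3 + 5 + 8) / 4 = 18/4 = 4.5
  mean(Y) = (5 + 2 + 1 + 8) / 4 = 16/4 = 4

Step 2 — sample covariance S[i,j] = (1/(n-1)) · Σ_k (x_{k,i} - mean_i) · (x_{k,j} - mean_j), with n-1 = 3.
  S[X,X] = ((-2.5)·(-2.5) + (-1.5)·(-1.5) + (0.5)·(0.5) + (3.5)·(3.5)) / 3 = 21/3 = 7
  S[X,Y] = ((-2.5)·(1) + (-1.5)·(-2) + (0.5)·(-3) + (3.5)·(4)) / 3 = 13/3 = 4.3333
  S[Y,Y] = ((1)·(1) + (-2)·(-2) + (-3)·(-3) + (4)·(4)) / 3 = 30/3 = 10

S is symmetric (S[j,i] = S[i,j]). Assembling:

S = [[7, 4.3333],
 [4.3333, 10]]


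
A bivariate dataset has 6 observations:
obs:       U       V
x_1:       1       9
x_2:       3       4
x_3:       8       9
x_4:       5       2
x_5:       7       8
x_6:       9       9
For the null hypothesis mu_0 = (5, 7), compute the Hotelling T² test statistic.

Step 1 — sample mean vector:
  mean(U) = (1 + 3 + 8 + 5 + 7 + 9) / 6 = 33/6 = 5.5
  mean(V) = (9 + 4 + 9 + 2 + 8 + 9) / 6 = 41/6 = 6.8333
  x̄ = (5.5, 6.8333),  deviation x̄ - mu_0 = (5.5, 6.8333) - (5, 7) = (0.5, -0.1667).

Step 2 — sample covariance matrix, S[i,j] = (1/(n-1)) · Σ_k (x_{k,i} - mean_i) · (x_{k,j} - mean_j), divisor n-1 = 5:
  S[U,U] = ((-4.5)·(-4.5) + (-2.5)·(-2.5) + (2.5)·(2.5) + (-0.5)·(-0.5) + (1.5)·(1.5) + (3.5)·(3.5)) / 5 = 47.5/5 = 9.5
  S[U,V] = ((-4.5)·(2.1667) + (-2.5)·(-2.8333) + (2.5)·(2.1667) + (-0.5)·(-4.8333) + (1.5)·(1.1667) + (3.5)·(2.1667)) / 5 = 14.5/5 = 2.9
  S[V,V] = ((2.1667)·(2.1667) + (-2.8333)·(-2.8333) + (2.1667)·(2.1667) + (-4.8333)·(-4.8333) + (1.1667)·(1.1667) + (2.1667)·(2.1667)) / 5 = 46.8333/5 = 9.3667
  S = [[9.5, 2.9],
 [2.9, 9.3667]].

Step 3 — invert S. det(S) = 9.5·9.3667 - (2.9)² = 80.5733.
  S^{-1} = (1/det) · [[d, -b], [-b, a]] = [[0.1163, -0.036],
 [-0.036, 0.1179]].

Step 4 — quadratic form (x̄ - mu_0)^T · S^{-1} · (x̄ - mu_0):
  S^{-1} · (x̄ - mu_0) = (0.0641, -0.0376),
  (x̄ - mu_0)^T · [...] = (0.5)·(0.0641) + (-0.1667)·(-0.0376) = 0.0383.

Step 5 — scale by n: T² = 6 · 0.0383 = 0.23.

T² ≈ 0.23


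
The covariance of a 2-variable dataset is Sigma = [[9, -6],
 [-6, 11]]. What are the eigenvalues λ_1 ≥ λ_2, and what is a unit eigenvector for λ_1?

Step 1 — characteristic polynomial of 2×2 Sigma:
  det(Sigma - λI) = λ² - trace · λ + det = 0.
  trace = 9 + 11 = 20, det = 9·11 - (-6)² = 63.
Step 2 — discriminant:
  Δ = trace² - 4·det = 400 - 252 = 148.
Step 3 — eigenvalues:
  λ = (trace ± √Δ)/2 = (20 ± 12.1655)/2,
  λ_1 = 16.0828,  λ_2 = 3.9172.

Step 4 — unit eigenvector for λ_1: solve (Sigma - λ_1 I)v = 0. First row:
  (9 - 16.0828)·v_x + (-6)·v_y = 0, i.e. (-7.0828)·v_x + (-6)·v_y = 0,
  so v ∝ (b, λ_1 - a) = (-6, 7.0828); multiply by -1 so the first entry is positive: u = (6, -7.0828).
  ||u|| = √((6)² + (-7.0828)²) = √(86.1655) ≈ 9.2825,
  v_1 = u/||u|| ≈ (0.6464, -0.763) (||v_1|| = 1).

λ_1 = 16.0828,  λ_2 = 3.9172;  v_1 ≈ (0.6464, -0.763)


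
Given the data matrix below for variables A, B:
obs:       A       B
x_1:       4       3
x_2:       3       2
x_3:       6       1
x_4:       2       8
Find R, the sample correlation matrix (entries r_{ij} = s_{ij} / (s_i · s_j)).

Step 1 — column means:
  mean(A) = (4 + 3 + 6 + 2) / 4 = 15/4 = 3.75
  mean(B) = (3 + 2 + 1 + 8) / 4 = 14/4 = 3.5

Step 2 — sample variances and covariances s[i,j] = (1/(n-1)) · Σ_k (x_{k,i} - mean_i) · (x_{k,j} - mean_j), with n-1 = 3:
  s[A,A] = ((0.25)·(0.25) + (-0.75)·(-0.75) + (2.25)·(2.25) + (-1.75)·(-1.75)) / 3 = 8.75/3 = 2.9167
  s[A,B] = ((0.25)·(-0.5) + (-0.75)·(-1.5) + (2.25)·(-2.5) + (-1.75)·(4.5)) / 3 = -12.5/3 = -4.1667
  s[B,B] = ((-0.5)·(-0.5) + (-1.5)·(-1.5) + (-2.5)·(-2.5) + (4.5)·(4.5)) / 3 = 29/3 = 9.6667
  Sample standard deviations s_i = √(s[i,i]):
  s(A) = √(2.9167) = 1.7078
  s(B) = √(9.6667) = 3.1091

Step 3 — r_{ij} = s_{ij} / (s_i · s_j):
  r[A,A] = 1 (diagonal).
  r[A,B] = -4.1667 / (1.7078 · 3.1091) = -4.1667 / 5.3098 = -0.7847
  r[B,B] = 1 (diagonal).

R is symmetric with unit diagonal. Assembling:

R = [[1, -0.7847],
 [-0.7847, 1]]


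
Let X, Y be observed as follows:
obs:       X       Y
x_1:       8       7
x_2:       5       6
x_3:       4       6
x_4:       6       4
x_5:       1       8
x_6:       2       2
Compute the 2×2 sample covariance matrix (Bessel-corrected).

Step 1 — column means:
  mean(X) = (8 + 5 + 4 + 6 + 1 + 2) / 6 = 26/6 = 4.3333
  mean(Y) = (7 + 6 + 6 + 4 + 8 + 2) / 6 = 33/6 = 5.5

Step 2 — sample covariance S[i,j] = (1/(n-1)) · Σ_k (x_{k,i} - mean_i) · (x_{k,j} - mean_j), with n-1 = 5.
  S[X,X] = ((3.6667)·(3.6667) + (0.6667)·(0.6667) + (-0.3333)·(-0.3333) + (1.6667)·(1.6667) + (-3.3333)·(-3.3333) + (-2.3333)·(-2.3333)) / 5 = 33.3333/5 = 6.6667
  S[X,Y] = ((3.6667)·(1.5) + (0.6667)·(0.5) + (-0.3333)·(0.5) + (1.6667)·(-1.5) + (-3.3333)·(2.5) + (-2.3333)·(-3.5)) / 5 = 3/5 = 0.6
  S[Y,Y] = ((1.5)·(1.5) + (0.5)·(0.5) + (0.5)·(0.5) + (-1.5)·(-1.5) + (2.5)·(2.5) + (-3.5)·(-3.5)) / 5 = 23.5/5 = 4.7

S is symmetric (S[j,i] = S[i,j]). Assembling:

S = [[6.6667, 0.6],
 [0.6, 4.7]]


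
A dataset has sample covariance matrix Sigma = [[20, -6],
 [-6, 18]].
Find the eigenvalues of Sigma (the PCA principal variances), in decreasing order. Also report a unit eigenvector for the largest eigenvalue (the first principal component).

Step 1 — characteristic polynomial of 2×2 Sigma:
  det(Sigma - λI) = λ² - trace · λ + det = 0.
  trace = 20 + 18 = 38, det = 20·18 - (-6)² = 324.
Step 2 — discriminant:
  Δ = trace² - 4·det = 1444 - 1296 = 148.
Step 3 — eigenvalues:
  λ = (trace ± √Δ)/2 = (38 ± 12.1655)/2,
  λ_1 = 25.0828,  λ_2 = 12.9172.

Step 4 — unit eigenvector for λ_1: solve (Sigma - λ_1 I)v = 0. First row:
  (20 - 25.0828)·v_x + (-6)·v_y = 0, i.e. (-5.0828)·v_x + (-6)·v_y = 0,
  so v ∝ (b, λ_1 - a) = (-6, 5.0828); multiply by -1 so the first entry is positive: u = (6, -5.0828).
  ||u|| = √((6)² + (-5.0828)²) = √(61.8345) ≈ 7.8635,
  v_1 = u/||u|| ≈ (0.763, -0.6464) (||v_1|| = 1).

λ_1 = 25.0828,  λ_2 = 12.9172;  v_1 ≈ (0.763, -0.6464)


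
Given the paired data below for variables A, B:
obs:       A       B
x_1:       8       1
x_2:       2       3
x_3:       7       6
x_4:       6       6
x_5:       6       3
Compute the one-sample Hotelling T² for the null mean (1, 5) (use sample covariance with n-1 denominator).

Step 1 — sample mean vector:
  mean(A) = (8 + 2 + 7 + 6 + 6) / 5 = 29/5 = 5.8
  mean(B) = (1 + 3 + 6 + 6 + 3) / 5 = 19/5 = 3.8
  x̄ = (5.8, 3.8),  deviation x̄ - mu_0 = (5.8, 3.8) - (1, 5) = (4.8, -1.2).

Step 2 — sample covariance matrix, S[i,j] = (1/(n-1)) · Σ_k (x_{k,i} - mean_i) · (x_{k,j} - mean_j), divisor n-1 = 4:
  S[A,A] = ((2.2)·(2.2) + (-3.8)·(-3.8) + (1.2)·(1.2) + (0.2)·(0.2) + (0.2)·(0.2)) / 4 = 20.8/4 = 5.2
  S[A,B] = ((2.2)·(-2.8) + (-3.8)·(-0.8) + (1.2)·(2.2) + (0.2)·(2.2) + (0.2)·(-0.8)) / 4 = -0.2/4 = -0.05
  S[B,B] = ((-2.8)·(-2.8) + (-0.8)·(-0.8) + (2.2)·(2.2) + (2.2)·(2.2) + (-0.8)·(-0.8)) / 4 = 18.8/4 = 4.7
  S = [[5.2, -0.05],
 [-0.05, 4.7]].

Step 3 — invert S. det(S) = 5.2·4.7 - (-0.05)² = 24.4375.
  S^{-1} = (1/det) · [[d, -b], [-b, a]] = [[0.1923, 0.002],
 [0.002, 0.2128]].

Step 4 — quadratic form (x̄ - mu_0)^T · S^{-1} · (x̄ - mu_0):
  S^{-1} · (x̄ - mu_0) = (0.9207, -0.2455),
  (x̄ - mu_0)^T · [...] = (4.8)·(0.9207) + (-1.2)·(-0.2455) = 4.7141.

Step 5 — scale by n: T² = 5 · 4.7141 = 23.5703.

T² ≈ 23.5703


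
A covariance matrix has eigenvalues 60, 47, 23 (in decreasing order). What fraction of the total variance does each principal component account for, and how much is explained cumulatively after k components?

Step 1 — total variance = trace(Sigma) = Σ λ_i = 60 + 47 + 23 = 130.

Step 2 — fraction explained by component i = λ_i / Σ λ:
  PC1: 60/130 = 0.4615
  PC2: 47/130 = 0.3615
  PC3: 23/130 = 0.1769

Step 3 — cumulative fraction after k components = (λ_1 + ... + λ_k) / Σ λ:
  k = 1: 60/130 = 0.4615
  k = 2: (60 + 47)/130 = 107/130 = 0.8231
  k = 3: (60 + 47 + 23)/130 = 130/130 = 1

Summary (fraction, with percent):

explained: PC1 0.4615 (46.15%), PC2 0.3615 (36.15%), PC3 0.1769 (17.69%);  cumulative: 0.4615, 0.8231, 1


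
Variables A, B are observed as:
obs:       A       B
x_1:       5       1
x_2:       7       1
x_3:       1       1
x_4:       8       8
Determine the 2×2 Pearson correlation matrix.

Step 1 — column means:
  mean(A) = (5 + 7 + 1 + 8) / 4 = 21/4 = 5.25
  mean(B) = (1 + 1 + 1 + 8) / 4 = 11/4 = 2.75

Step 2 — sample variances and covariances s[i,j] = (1/(n-1)) · Σ_k (x_{k,i} - mean_i) · (x_{k,j} - mean_j), with n-1 = 3:
  s[A,A] = ((-0.25)·(-0.25) + (1.75)·(1.75) + (-4.25)·(-4.25) + (2.75)·(2.75)) / 3 = 28.75/3 = 9.5833
  s[A,B] = ((-0.25)·(-1.75) + (1.75)·(-1.75) + (-4.25)·(-1.75) + (2.75)·(5.25)) / 3 = 19.25/3 = 6.4167
  s[B,B] = ((-1.75)·(-1.75) + (-1.75)·(-1.75) + (-1.75)·(-1.75) + (5.25)·(5.25)) / 3 = 36.75/3 = 12.25
  Sample standard deviations s_i = √(s[i,i]):
  s(A) = √(9.5833) = 3.0957
  s(B) = √(12.25) = 3.5

Step 3 — r_{ij} = s_{ij} / (s_i · s_j):
  r[A,A] = 1 (diagonal).
  r[A,B] = 6.4167 / (3.0957 · 3.5) = 6.4167 / 10.8349 = 0.5922
  r[B,B] = 1 (diagonal).

R is symmetric with unit diagonal. Assembling:

R = [[1, 0.5922],
 [0.5922, 1]]


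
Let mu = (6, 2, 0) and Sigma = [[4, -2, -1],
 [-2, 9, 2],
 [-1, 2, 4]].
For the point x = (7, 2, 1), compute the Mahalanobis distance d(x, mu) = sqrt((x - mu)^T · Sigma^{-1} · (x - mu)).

Step 1 — centre the observation: (x - mu) = (1, 0, 1).

Step 2 — invert Sigma (cofactor / det for 3×3, or solve directly):
  Sigma^{-1} = [[0.2883, 0.0541, 0.045],
 [0.0541, 0.1351, -0.0541],
 [0.045, -0.0541, 0.2883]].

Step 3 — form the quadratic (x - mu)^T · Sigma^{-1} · (x - mu):
  Sigma^{-1} · (x - mu) = (0.3333, 0, 0.3333).
  (x - mu)^T · [Sigma^{-1} · (x - mu)] = (1)·(0.3333) + (0)·(0) + (1)·(0.3333) = 0.6667.

Step 4 — take square root: d = √(0.6667) ≈ 0.8165.

d(x, mu) = √(0.6667) ≈ 0.8165


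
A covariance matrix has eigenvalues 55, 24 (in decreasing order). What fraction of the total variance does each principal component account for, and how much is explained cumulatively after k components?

Step 1 — total variance = trace(Sigma) = Σ λ_i = 55 + 24 = 79.

Step 2 — fraction explained by component i = λ_i / Σ λ:
  PC1: 55/79 = 0.6962
  PC2: 24/79 = 0.3038

Step 3 — cumulative fraction after k components = (λ_1 + ... + λ_k) / Σ λ:
  k = 1: 55/79 = 0.6962
  k = 2: (55 + 24)/79 = 79/79 = 1

Summary (fraction, with percent):

explained: PC1 0.6962 (69.62%), PC2 0.3038 (30.38%);  cumulative: 0.6962, 1


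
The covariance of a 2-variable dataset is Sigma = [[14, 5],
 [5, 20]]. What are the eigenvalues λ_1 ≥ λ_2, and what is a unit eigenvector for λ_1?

Step 1 — characteristic polynomial of 2×2 Sigma:
  det(Sigma - λI) = λ² - trace · λ + det = 0.
  trace = 14 + 20 = 34, det = 14·20 - (5)² = 255.
Step 2 — discriminant:
  Δ = trace² - 4·det = 1156 - 1020 = 136.
Step 3 — eigenvalues:
  λ = (trace ± √Δ)/2 = (34 ± 11.6619)/2,
  λ_1 = 22.831,  λ_2 = 11.169.

Step 4 — unit eigenvector for λ_1: solve (Sigma - λ_1 I)v = 0. First row:
  (14 - 22.831)·v_x + (5)·v_y = 0, i.e. (-8.831)·v_x + (5)·v_y = 0,
  so v ∝ (b, λ_1 - a) = (5, 8.831) = u.
  ||u|| = √((5)² + (8.831)²) = √(102.9857) ≈ 10.1482,
  v_1 = u/||u|| ≈ (0.4927, 0.8702) (||v_1|| = 1).

λ_1 = 22.831,  λ_2 = 11.169;  v_1 ≈ (0.4927, 0.8702)


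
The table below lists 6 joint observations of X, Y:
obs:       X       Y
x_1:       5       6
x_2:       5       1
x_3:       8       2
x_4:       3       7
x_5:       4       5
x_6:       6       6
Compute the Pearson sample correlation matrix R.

Step 1 — column means:
  mean(X) = (5 + 5 + 8 + 3 + 4 + 6) / 6 = 31/6 = 5.1667
  mean(Y) = (6 + 1 + 2 + 7 + 5 + 6) / 6 = 27/6 = 4.5

Step 2 — sample variances and covariances s[i,j] = (1/(n-1)) · Σ_k (x_{k,i} - mean_i) · (x_{k,j} - mean_j), with n-1 = 5:
  s[X,X] = ((-0.1667)·(-0.1667) + (-0.1667)·(-0.1667) + (2.8333)·(2.8333) + (-2.1667)·(-2.1667) + (-1.1667)·(-1.1667) + (0.8333)·(0.8333)) / 5 = 14.8333/5 = 2.9667
  s[X,Y] = ((-0.1667)·(1.5) + (-0.1667)·(-3.5) + (2.8333)·(-2.5) + (-2.1667)·(2.5) + (-1.1667)·(0.5) + (0.8333)·(1.5)) / 5 = -11.5/5 = -2.3
  s[Y,Y] = ((1.5)·(1.5) + (-3.5)·(-3.5) + (-2.5)·(-2.5) + (2.5)·(2.5) + (0.5)·(0.5) + (1.5)·(1.5)) / 5 = 29.5/5 = 5.9
  Sample standard deviations s_i = √(s[i,i]):
  s(X) = √(2.9667) = 1.7224
  s(Y) = √(5.9) = 2.429

Step 3 — r_{ij} = s_{ij} / (s_i · s_j):
  r[X,X] = 1 (diagonal).
  r[X,Y] = -2.3 / (1.7224 · 2.429) = -2.3 / 4.1837 = -0.5498
  r[Y,Y] = 1 (diagonal).

R is symmetric with unit diagonal. Assembling:

R = [[1, -0.5498],
 [-0.5498, 1]]


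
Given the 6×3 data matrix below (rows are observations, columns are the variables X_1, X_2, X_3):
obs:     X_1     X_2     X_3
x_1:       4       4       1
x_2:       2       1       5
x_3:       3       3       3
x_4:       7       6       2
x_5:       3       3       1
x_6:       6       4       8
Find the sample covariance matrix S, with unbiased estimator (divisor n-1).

Step 1 — column means:
  mean(X_1) = (4 + 2 + 3 + 7 + 3 + 6) / 6 = 25/6 = 4.1667
  mean(X_2) = (4 + 1 + 3 + 6 + 3 + 4) / 6 = 21/6 = 3.5
  mean(X_3) = (1 + 5 + 3 + 2 + 1 + 8) / 6 = 20/6 = 3.3333

Step 2 — sample covariance S[i,j] = (1/(n-1)) · Σ_k (x_{k,i} - mean_i) · (x_{k,j} - mean_j), with n-1 = 5.
  S[X_1,X_1] = ((-0.1667)·(-0.1667) + (-2.1667)·(-2.1667) + (-1.1667)·(-1.1667) + (2.8333)·(2.8333) + (-1.1667)·(-1.1667) + (1.8333)·(1.8333)) / 5 = 18.8333/5 = 3.7667
  S[X_1,X_2] = ((-0.1667)·(0.5) + (-2.1667)·(-2.5) + (-1.1667)·(-0.5) + (2.8333)·(2.5) + (-1.1667)·(-0.5) + (1.8333)·(0.5)) / 5 = 14.5/5 = 2.9
  S[X_1,X_3] = ((-0.1667)·(-2.3333) + (-2.1667)·(1.6667) + (-1.1667)·(-0.3333) + (2.8333)·(-1.3333) + (-1.1667)·(-2.3333) + (1.8333)·(4.6667)) / 5 = 4.6667/5 = 0.9333
  S[X_2,X_2] = ((0.5)·(0.5) + (-2.5)·(-2.5) + (-0.5)·(-0.5) + (2.5)·(2.5) + (-0.5)·(-0.5) + (0.5)·(0.5)) / 5 = 13.5/5 = 2.7
  S[X_2,X_3] = ((0.5)·(-2.3333) + (-2.5)·(1.6667) + (-0.5)·(-0.3333) + (2.5)·(-1.3333) + (-0.5)·(-2.3333) + (0.5)·(4.6667)) / 5 = -5/5 = -1
  S[X_3,X_3] = ((-2.3333)·(-2.3333) + (1.6667)·(1.6667) + (-0.3333)·(-0.3333) + (-1.3333)·(-1.3333) + (-2.3333)·(-2.3333) + (4.6667)·(4.6667)) / 5 = 37.3333/5 = 7.4667

S is symmetric (S[j,i] = S[i,j]). Assembling:

S = [[3.7667, 2.9, 0.9333],
 [2.9, 2.7, -1],
 [0.9333, -1, 7.4667]]


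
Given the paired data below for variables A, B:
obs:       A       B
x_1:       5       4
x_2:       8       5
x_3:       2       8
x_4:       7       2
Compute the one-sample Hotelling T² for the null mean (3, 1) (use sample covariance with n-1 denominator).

Step 1 — sample mean vector:
  mean(A) = (5 + 8 + 2 + 7) / 4 = 22/4 = 5.5
  mean(B) = (4 + 5 + 8 + 2) / 4 = 19/4 = 4.75
  x̄ = (5.5, 4.75),  deviation x̄ - mu_0 = (5.5, 4.75) - (3, 1) = (2.5, 3.75).

Step 2 — sample covariance matrix, S[i,j] = (1/(n-1)) · Σ_k (x_{k,i} - mean_i) · (x_{k,j} - mean_j), divisor n-1 = 3:
  S[A,A] = ((-0.5)·(-0.5) + (2.5)·(2.5) + (-3.5)·(-3.5) + (1.5)·(1.5)) / 3 = 21/3 = 7
  S[A,B] = ((-0.5)·(-0.75) + (2.5)·(0.25) + (-3.5)·(3.25) + (1.5)·(-2.75)) / 3 = -14.5/3 = -4.8333
  S[B,B] = ((-0.75)·(-0.75) + (0.25)·(0.25) + (3.25)·(3.25) + (-2.75)·(-2.75)) / 3 = 18.75/3 = 6.25
  S = [[7, -4.8333],
 [-4.8333, 6.25]].

Step 3 — invert S. det(S) = 7·6.25 - (-4.8333)² = 20.3889.
  S^{-1} = (1/det) · [[d, -b], [-b, a]] = [[0.3065, 0.2371],
 [0.2371, 0.3433]].

Step 4 — quadratic form (x̄ - mu_0)^T · S^{-1} · (x̄ - mu_0):
  S^{-1} · (x̄ - mu_0) = (1.6553, 1.8801),
  (x̄ - mu_0)^T · [...] = (2.5)·(1.6553) + (3.75)·(1.8801) = 11.1887.

Step 5 — scale by n: T² = 4 · 11.1887 = 44.7548.

T² ≈ 44.7548


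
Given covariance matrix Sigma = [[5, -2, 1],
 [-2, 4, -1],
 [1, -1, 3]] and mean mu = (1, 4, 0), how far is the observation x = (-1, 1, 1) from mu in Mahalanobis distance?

Step 1 — centre the observation: (x - mu) = (-2, -3, 1).

Step 2 — invert Sigma (cofactor / det for 3×3, or solve directly):
  Sigma^{-1} = [[0.2558, 0.1163, -0.0465],
 [0.1163, 0.3256, 0.0698],
 [-0.0465, 0.0698, 0.3721]].

Step 3 — form the quadratic (x - mu)^T · Sigma^{-1} · (x - mu):
  Sigma^{-1} · (x - mu) = (-0.907, -1.1395, 0.2558).
  (x - mu)^T · [Sigma^{-1} · (x - mu)] = (-2)·(-0.907) + (-3)·(-1.1395) + (1)·(0.2558) = 5.4884.

Step 4 — take square root: d = √(5.4884) ≈ 2.3427.

d(x, mu) = √(5.4884) ≈ 2.3427


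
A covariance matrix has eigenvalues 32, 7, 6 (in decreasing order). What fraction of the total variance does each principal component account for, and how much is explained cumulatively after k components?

Step 1 — total variance = trace(Sigma) = Σ λ_i = 32 + 7 + 6 = 45.

Step 2 — fraction explained by component i = λ_i / Σ λ:
  PC1: 32/45 = 0.7111
  PC2: 7/45 = 0.1556
  PC3: 6/45 = 0.1333

Step 3 — cumulative fraction after k components = (λ_1 + ... + λ_k) / Σ λ:
  k = 1: 32/45 = 0.7111
  k = 2: (32 + 7)/45 = 39/45 = 0.8667
  k = 3: (32 + 7 + 6)/45 = 45/45 = 1

Summary (fraction, with percent):

explained: PC1 0.7111 (71.11%), PC2 0.1556 (15.56%), PC3 0.1333 (13.33%);  cumulative: 0.7111, 0.8667, 1


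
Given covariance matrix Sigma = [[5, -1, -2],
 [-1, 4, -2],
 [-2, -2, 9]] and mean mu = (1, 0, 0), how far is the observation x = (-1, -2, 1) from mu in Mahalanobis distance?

Step 1 — centre the observation: (x - mu) = (-2, -2, 1).

Step 2 — invert Sigma (cofactor / det for 3×3, or solve directly):
  Sigma^{-1} = [[0.252, 0.1024, 0.0787],
 [0.1024, 0.3228, 0.0945],
 [0.0787, 0.0945, 0.1496]].

Step 3 — form the quadratic (x - mu)^T · Sigma^{-1} · (x - mu):
  Sigma^{-1} · (x - mu) = (-0.6299, -0.7559, -0.1969).
  (x - mu)^T · [Sigma^{-1} · (x - mu)] = (-2)·(-0.6299) + (-2)·(-0.7559) + (1)·(-0.1969) = 2.5748.

Step 4 — take square root: d = √(2.5748) ≈ 1.6046.

d(x, mu) = √(2.5748) ≈ 1.6046


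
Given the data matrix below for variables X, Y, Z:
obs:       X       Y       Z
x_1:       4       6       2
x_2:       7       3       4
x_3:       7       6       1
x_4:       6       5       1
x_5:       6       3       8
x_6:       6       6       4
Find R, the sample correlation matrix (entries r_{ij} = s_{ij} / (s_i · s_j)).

Step 1 — column means:
  mean(X) = (4 + 7 + 7 + 6 + 6 + 6) / 6 = 36/6 = 6
  mean(Y) = (6 + 3 + 6 + 5 + 3 + 6) / 6 = 29/6 = 4.8333
  mean(Z) = (2 + 4 + 1 + 1 + 8 + 4) / 6 = 20/6 = 3.3333

Step 2 — sample variances and covariances s[i,j] = (1/(n-1)) · Σ_k (x_{k,i} - mean_i) · (x_{k,j} - mean_j), with n-1 = 5:
  s[X,X] = ((-2)·(-2) + (1)·(1) + (1)·(1) + (0)·(0) + (0)·(0) + (0)·(0)) / 5 = 6/5 = 1.2
  s[X,Y] = ((-2)·(1.1667) + (1)·(-1.8333) + (1)·(1.1667) + (0)·(0.1667) + (0)·(-1.8333) + (0)·(1.1667)) / 5 = -3/5 = -0.6
  s[X,Z] = ((-2)·(-1.3333) + (1)·(0.6667) + (1)·(-2.3333) + (0)·(-2.3333) + (0)·(4.6667) + (0)·(0.6667)) / 5 = 1/5 = 0.2
  s[Y,Y] = ((1.1667)·(1.1667) + (-1.8333)·(-1.8333) + (1.1667)·(1.1667) + (0.1667)·(0.1667) + (-1.8333)·(-1.8333) + (1.1667)·(1.1667)) / 5 = 10.8333/5 = 2.1667
  s[Y,Z] = ((1.1667)·(-1.3333) + (-1.8333)·(0.6667) + (1.1667)·(-2.3333) + (0.1667)·(-2.3333) + (-1.8333)·(4.6667) + (1.1667)·(0.6667)) / 5 = -13.6667/5 = -2.7333
  s[Z,Z] = ((-1.3333)·(-1.3333) + (0.6667)·(0.6667) + (-2.3333)·(-2.3333) + (-2.3333)·(-2.3333) + (4.6667)·(4.6667) + (0.6667)·(0.6667)) / 5 = 35.3333/5 = 7.0667
  Sample standard deviations s_i = √(s[i,i]):
  s(X) = √(1.2) = 1.0954
  s(Y) = √(2.1667) = 1.472
  s(Z) = √(7.0667) = 2.6583

Step 3 — r_{ij} = s_{ij} / (s_i · s_j):
  r[X,X] = 1 (diagonal).
  r[X,Y] = -0.6 / (1.0954 · 1.472) = -0.6 / 1.6125 = -0.3721
  r[X,Z] = 0.2 / (1.0954 · 2.6583) = 0.2 / 2.912 = 0.0687
  r[Y,Y] = 1 (diagonal).
  r[Y,Z] = -2.7333 / (1.472 · 2.6583) = -2.7333 / 3.9129 = -0.6985
  r[Z,Z] = 1 (diagonal).

R is symmetric with unit diagonal. Assembling:

R = [[1, -0.3721, 0.0687],
 [-0.3721, 1, -0.6985],
 [0.0687, -0.6985, 1]]


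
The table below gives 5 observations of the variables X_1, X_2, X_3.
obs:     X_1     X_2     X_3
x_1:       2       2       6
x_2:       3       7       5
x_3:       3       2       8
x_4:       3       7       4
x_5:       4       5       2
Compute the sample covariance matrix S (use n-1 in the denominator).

Step 1 — column means:
  mean(X_1) = (2 + 3 + 3 + 3 + 4) / 5 = 15/5 = 3
  mean(X_2) = (2 + 7 + 2 + 7 + 5) / 5 = 23/5 = 4.6
  mean(X_3) = (6 + 5 + 8 + 4 + 2) / 5 = 25/5 = 5

Step 2 — sample covariance S[i,j] = (1/(n-1)) · Σ_k (x_{k,i} - mean_i) · (x_{k,j} - mean_j), with n-1 = 4.
  S[X_1,X_1] = ((-1)·(-1) + (0)·(0) + (0)·(0) + (0)·(0) + (1)·(1)) / 4 = 2/4 = 0.5
  S[X_1,X_2] = ((-1)·(-2.6) + (0)·(2.4) + (0)·(-2.6) + (0)·(2.4) + (1)·(0.4)) / 4 = 3/4 = 0.75
  S[X_1,X_3] = ((-1)·(1) + (0)·(0) + (0)·(3) + (0)·(-1) + (1)·(-3)) / 4 = -4/4 = -1
  S[X_2,X_2] = ((-2.6)·(-2.6) + (2.4)·(2.4) + (-2.6)·(-2.6) + (2.4)·(2.4) + (0.4)·(0.4)) / 4 = 25.2/4 = 6.3
  S[X_2,X_3] = ((-2.6)·(1) + (2.4)·(0) + (-2.6)·(3) + (2.4)·(-1) + (0.4)·(-3)) / 4 = -14/4 = -3.5
  S[X_3,X_3] = ((1)·(1) + (0)·(0) + (3)·(3) + (-1)·(-1) + (-3)·(-3)) / 4 = 20/4 = 5

S is symmetric (S[j,i] = S[i,j]). Assembling:

S = [[0.5, 0.75, -1],
 [0.75, 6.3, -3.5],
 [-1, -3.5, 5]]


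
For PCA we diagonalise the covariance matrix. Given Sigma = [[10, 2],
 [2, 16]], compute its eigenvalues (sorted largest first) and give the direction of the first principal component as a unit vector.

Step 1 — characteristic polynomial of 2×2 Sigma:
  det(Sigma - λI) = λ² - trace · λ + det = 0.
  trace = 10 + 16 = 26, det = 10·16 - (2)² = 156.
Step 2 — discriminant:
  Δ = trace² - 4·det = 676 - 624 = 52.
Step 3 — eigenvalues:
  λ = (trace ± √Δ)/2 = (26 ± 7.2111)/2,
  λ_1 = 16.6056,  λ_2 = 9.3944.

Step 4 — unit eigenvector for λ_1: solve (Sigma - λ_1 I)v = 0. First row:
  (10 - 16.6056)·v_x + (2)·v_y = 0, i.e. (-6.6056)·v_x + (2)·v_y = 0,
  so v ∝ (b, λ_1 - a) = (2, 6.6056) = u.
  ||u|| = √((2)² + (6.6056)²) = √(47.6333) ≈ 6.9017,
  v_1 = u/||u|| ≈ (0.2898, 0.9571) (||v_1|| = 1).

λ_1 = 16.6056,  λ_2 = 9.3944;  v_1 ≈ (0.2898, 0.9571)


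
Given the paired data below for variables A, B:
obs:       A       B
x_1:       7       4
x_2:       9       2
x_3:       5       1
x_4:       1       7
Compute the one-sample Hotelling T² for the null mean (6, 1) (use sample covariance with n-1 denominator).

Step 1 — sample mean vector:
  mean(A) = (7 + 9 + 5 + 1) / 4 = 22/4 = 5.5
  mean(B) = (4 + 2 + 1 + 7) / 4 = 14/4 = 3.5
  x̄ = (5.5, 3.5),  deviation x̄ - mu_0 = (5.5, 3.5) - (6, 1) = (-0.5, 2.5).

Step 2 — sample covariance matrix, S[i,j] = (1/(n-1)) · Σ_k (x_{k,i} - mean_i) · (x_{k,j} - mean_j), divisor n-1 = 3:
  S[A,A] = ((1.5)·(1.5) + (3.5)·(3.5) + (-0.5)·(-0.5) + (-4.5)·(-4.5)) / 3 = 35/3 = 11.6667
  S[A,B] = ((1.5)·(0.5) + (3.5)·(-1.5) + (-0.5)·(-2.5) + (-4.5)·(3.5)) / 3 = -19/3 = -6.3333
  S[B,B] = ((0.5)·(0.5) + (-1.5)·(-1.5) + (-2.5)·(-2.5) + (3.5)·(3.5)) / 3 = 21/3 = 7
  S = [[11.6667, -6.3333],
 [-6.3333, 7]].

Step 3 — invert S. det(S) = 11.6667·7 - (-6.3333)² = 41.5556.
  S^{-1} = (1/det) · [[d, -b], [-b, a]] = [[0.1684, 0.1524],
 [0.1524, 0.2807]].

Step 4 — quadratic form (x̄ - mu_0)^T · S^{-1} · (x̄ - mu_0):
  S^{-1} · (x̄ - mu_0) = (0.2968, 0.6257),
  (x̄ - mu_0)^T · [...] = (-0.5)·(0.2968) + (2.5)·(0.6257) = 1.4158.

Step 5 — scale by n: T² = 4 · 1.4158 = 5.6631.

T² ≈ 5.6631


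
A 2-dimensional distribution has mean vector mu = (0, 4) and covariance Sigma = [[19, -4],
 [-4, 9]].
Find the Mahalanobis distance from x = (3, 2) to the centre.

Step 1 — centre the observation: (x - mu) = (3, -2).

Step 2 — invert Sigma. det(Sigma) = 19·9 - (-4)² = 155.
  Sigma^{-1} = (1/det) · [[d, -b], [-b, a]] = [[0.0581, 0.0258],
 [0.0258, 0.1226]].

Step 3 — form the quadratic (x - mu)^T · Sigma^{-1} · (x - mu):
  Sigma^{-1} · (x - mu) = (0.1226, -0.1677).
  (x - mu)^T · [Sigma^{-1} · (x - mu)] = (3)·(0.1226) + (-2)·(-0.1677) = 0.7032.

Step 4 — take square root: d = √(0.7032) ≈ 0.8386.

d(x, mu) = √(0.7032) ≈ 0.8386


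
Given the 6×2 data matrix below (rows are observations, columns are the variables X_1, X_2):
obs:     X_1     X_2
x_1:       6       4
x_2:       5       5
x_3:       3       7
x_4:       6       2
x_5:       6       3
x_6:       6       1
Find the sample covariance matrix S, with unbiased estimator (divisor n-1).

Step 1 — column means:
  mean(X_1) = (6 + 5 + 3 + 6 + 6 + 6) / 6 = 32/6 = 5.3333
  mean(X_2) = (4 + 5 + 7 + 2 + 3 + 1) / 6 = 22/6 = 3.6667

Step 2 — sample covariance S[i,j] = (1/(n-1)) · Σ_k (x_{k,i} - mean_i) · (x_{k,j} - mean_j), with n-1 = 5.
  S[X_1,X_1] = ((0.6667)·(0.6667) + (-0.3333)·(-0.3333) + (-2.3333)·(-2.3333) + (0.6667)·(0.6667) + (0.6667)·(0.6667) + (0.6667)·(0.6667)) / 5 = 7.3333/5 = 1.4667
  S[X_1,X_2] = ((0.6667)·(0.3333) + (-0.3333)·(1.3333) + (-2.3333)·(3.3333) + (0.6667)·(-1.6667) + (0.6667)·(-0.6667) + (0.6667)·(-2.6667)) / 5 = -11.3333/5 = -2.2667
  S[X_2,X_2] = ((0.3333)·(0.3333) + (1.3333)·(1.3333) + (3.3333)·(3.3333) + (-1.6667)·(-1.6667) + (-0.6667)·(-0.6667) + (-2.6667)·(-2.6667)) / 5 = 23.3333/5 = 4.6667

S is symmetric (S[j,i] = S[i,j]). Assembling:

S = [[1.4667, -2.2667],
 [-2.2667, 4.6667]]


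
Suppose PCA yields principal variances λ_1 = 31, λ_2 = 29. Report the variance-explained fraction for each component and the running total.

Step 1 — total variance = trace(Sigma) = Σ λ_i = 31 + 29 = 60.

Step 2 — fraction explained by component i = λ_i / Σ λ:
  PC1: 31/60 = 0.5167
  PC2: 29/60 = 0.4833

Step 3 — cumulative fraction after k components = (λ_1 + ... + λ_k) / Σ λ:
  k = 1: 31/60 = 0.5167
  k = 2: (31 + 29)/60 = 60/60 = 1

Summary (fraction, with percent):

explained: PC1 0.5167 (51.67%), PC2 0.4833 (48.33%);  cumulative: 0.5167, 1


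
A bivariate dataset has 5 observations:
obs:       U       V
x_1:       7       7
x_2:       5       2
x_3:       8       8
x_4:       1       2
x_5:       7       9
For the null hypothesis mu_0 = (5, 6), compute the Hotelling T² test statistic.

Step 1 — sample mean vector:
  mean(U) = (7 + 5 + 8 + 1 + 7) / 5 = 28/5 = 5.6
  mean(V) = (7 + 2 + 8 + 2 + 9) / 5 = 28/5 = 5.6
  x̄ = (5.6, 5.6),  deviation x̄ - mu_0 = (5.6, 5.6) - (5, 6) = (0.6, -0.4).

Step 2 — sample covariance matrix, S[i,j] = (1/(n-1)) · Σ_k (x_{k,i} - mean_i) · (x_{k,j} - mean_j), divisor n-1 = 4:
  S[U,U] = ((1.4)·(1.4) + (-0.6)·(-0.6) + (2.4)·(2.4) + (-4.6)·(-4.6) + (1.4)·(1.4)) / 4 = 31.2/4 = 7.8
  S[U,V] = ((1.4)·(1.4) + (-0.6)·(-3.6) + (2.4)·(2.4) + (-4.6)·(-3.6) + (1.4)·(3.4)) / 4 = 31.2/4 = 7.8
  S[V,V] = ((1.4)·(1.4) + (-3.6)·(-3.6) + (2.4)·(2.4) + (-3.6)·(-3.6) + (3.4)·(3.4)) / 4 = 45.2/4 = 11.3
  S = [[7.8, 7.8],
 [7.8, 11.3]].

Step 3 — invert S. det(S) = 7.8·11.3 - (7.8)² = 27.3.
  S^{-1} = (1/det) · [[d, -b], [-b, a]] = [[0.4139, -0.2857],
 [-0.2857, 0.2857]].

Step 4 — quadratic form (x̄ - mu_0)^T · S^{-1} · (x̄ - mu_0):
  S^{-1} · (x̄ - mu_0) = (0.3626, -0.2857),
  (x̄ - mu_0)^T · [...] = (0.6)·(0.3626) + (-0.4)·(-0.2857) = 0.3319.

Step 5 — scale by n: T² = 5 · 0.3319 = 1.6593.

T² ≈ 1.6593


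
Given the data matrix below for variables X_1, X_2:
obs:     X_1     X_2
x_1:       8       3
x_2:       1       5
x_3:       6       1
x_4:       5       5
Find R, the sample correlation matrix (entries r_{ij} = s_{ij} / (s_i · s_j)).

Step 1 — column means:
  mean(X_1) = (8 + 1 + 6 + 5) / 4 = 20/4 = 5
  mean(X_2) = (3 + 5 + 1 + 5) / 4 = 14/4 = 3.5

Step 2 — sample variances and covariances s[i,j] = (1/(n-1)) · Σ_k (x_{k,i} - mean_i) · (x_{k,j} - mean_j), with n-1 = 3:
  s[X_1,X_1] = ((3)·(3) + (-4)·(-4) + (1)·(1) + (0)·(0)) / 3 = 26/3 = 8.6667
  s[X_1,X_2] = ((3)·(-0.5) + (-4)·(1.5) + (1)·(-2.5) + (0)·(1.5)) / 3 = -10/3 = -3.3333
  s[X_2,X_2] = ((-0.5)·(-0.5) + (1.5)·(1.5) + (-2.5)·(-2.5) + (1.5)·(1.5)) / 3 = 11/3 = 3.6667
  Sample standard deviations s_i = √(s[i,i]):
  s(X_1) = √(8.6667) = 2.9439
  s(X_2) = √(3.6667) = 1.9149

Step 3 — r_{ij} = s_{ij} / (s_i · s_j):
  r[X_1,X_1] = 1 (diagonal).
  r[X_1,X_2] = -3.3333 / (2.9439 · 1.9149) = -3.3333 / 5.6372 = -0.5913
  r[X_2,X_2] = 1 (diagonal).

R is symmetric with unit diagonal. Assembling:

R = [[1, -0.5913],
 [-0.5913, 1]]


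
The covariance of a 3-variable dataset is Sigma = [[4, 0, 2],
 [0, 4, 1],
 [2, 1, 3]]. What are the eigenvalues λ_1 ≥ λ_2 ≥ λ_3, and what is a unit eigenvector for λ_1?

Step 1 — characteristic polynomial p(λ) = det(λI - Sigma) = λ³ - tr·λ² + c_1·λ - det, where tr = trace, c_1 = sum of the principal 2×2 minors, det = det(Sigma):
  tr = 4 + 4 + 3 = 11,
  c_1 = (4·4 - (0)²) + (4·3 - (2)²) + (4·3 - (1)²) = 16 + 8 + 11 = 35,
  det = 4·(4·3 - (1)²) - (0)·((0)·3 - (1)·(2)) + (2)·((0)·(1) - 4·(2)) = 4·(11) - (0)·(-2) + (2)·(-8) = 28.
  So p(λ) = λ³ - 11λ² + 35λ - 28.
Step 2 — look for an integer root (rational root theorem: any rational root is an integer divisor of 28). Testing λ = 4:
  p(4) = 64 - 176 + 140 - 28 = 0  ✓
  Dividing out (λ - 4): p(λ) = (λ - 4)(λ² - 7λ + 7).
Step 3 — remaining eigenvalues from the quadratic λ² - 7λ + 7 = 0:
  Δ = 7² - 4·7 = 49 - 28 = 21,  λ = (7 ± √21)/2 = (7 ± 4.5826)/2 ≈ 5.7913 or 1.2087.
  Sorted: λ_1 = 5.7913,  λ_2 = 4,  λ_3 = 1.2087  (check: sum = 11 = tr ✓).

Step 4 — unit eigenvector for λ_1 ≈ 5.7913: v spans the null space of (Sigma - λ_1 I), whose rows are
  r_1 = (-1.7913, 0, 2),  r_2 = (0, -1.7913, 1),  r_3 = (2, 1, -2.7913).
  v is orthogonal to every row, so take v ∝ r_1 × r_2 = ((0)·(1) - (2)·(-1.7913), (2)·(0) - (-1.7913)·(1), (-1.7913)·(-1.7913) - (0)·(0)) ≈ (3.5826, 1.7913, 3.2087).
  Let u = (3.5826, 1.7913, 3.2087).
  ||u|| = √((3.5826)² + (1.7913)² + (3.2087)²) = √(26.3394) ≈ 5.1322,  v_1 = u/||u|| ≈ (0.6981, 0.349, 0.6252) (||v_1|| = 1).

λ_1 = 5.7913,  λ_2 = 4,  λ_3 = 1.2087;  v_1 ≈ (0.6981, 0.349, 0.6252)


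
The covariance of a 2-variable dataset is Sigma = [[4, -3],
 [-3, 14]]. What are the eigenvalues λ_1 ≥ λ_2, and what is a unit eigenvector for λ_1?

Step 1 — characteristic polynomial of 2×2 Sigma:
  det(Sigma - λI) = λ² - trace · λ + det = 0.
  trace = 4 + 14 = 18, det = 4·14 - (-3)² = 47.
Step 2 — discriminant:
  Δ = trace² - 4·det = 324 - 188 = 136.
Step 3 — eigenvalues:
  λ = (trace ± √Δ)/2 = (18 ± 11.6619)/2,
  λ_1 = 14.831,  λ_2 = 3.169.

Step 4 — unit eigenvector for λ_1: solve (Sigma - λ_1 I)v = 0. First row:
  (4 - 14.831)·v_x + (-3)·v_y = 0, i.e. (-10.831)·v_x + (-3)·v_y = 0,
  so v ∝ (b, λ_1 - a) = (-3, 10.831); multiply by -1 so the first entry is positive: u = (3, -10.831).
  ||u|| = √((3)² + (-10.831)²) = √(126.3095) ≈ 11.2388,
  v_1 = u/||u|| ≈ (0.2669, -0.9637) (||v_1|| = 1).

λ_1 = 14.831,  λ_2 = 3.169;  v_1 ≈ (0.2669, -0.9637)


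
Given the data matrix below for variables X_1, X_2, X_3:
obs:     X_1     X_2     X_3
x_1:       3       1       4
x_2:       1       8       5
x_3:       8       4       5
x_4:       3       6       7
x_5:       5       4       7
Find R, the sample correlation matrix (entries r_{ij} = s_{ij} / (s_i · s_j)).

Step 1 — column means:
  mean(X_1) = (3 + 1 + 8 + 3 + 5) / 5 = 20/5 = 4
  mean(X_2) = (1 + 8 + 4 + 6 + 4) / 5 = 23/5 = 4.6
  mean(X_3) = (4 + 5 + 5 + 7 + 7) / 5 = 28/5 = 5.6

Step 2 — sample variances and covariances s[i,j] = (1/(n-1)) · Σ_k (x_{k,i} - mean_i) · (x_{k,j} - mean_j), with n-1 = 4:
  s[X_1,X_1] = ((-1)·(-1) + (-3)·(-3) + (4)·(4) + (-1)·(-1) + (1)·(1)) / 4 = 28/4 = 7
  s[X_1,X_2] = ((-1)·(-3.6) + (-3)·(3.4) + (4)·(-0.6) + (-1)·(1.4) + (1)·(-0.6)) / 4 = -11/4 = -2.75
  s[X_1,X_3] = ((-1)·(-1.6) + (-3)·(-0.6) + (4)·(-0.6) + (-1)·(1.4) + (1)·(1.4)) / 4 = 1/4 = 0.25
  s[X_2,X_2] = ((-3.6)·(-3.6) + (3.4)·(3.4) + (-0.6)·(-0.6) + (1.4)·(1.4) + (-0.6)·(-0.6)) / 4 = 27.2/4 = 6.8
  s[X_2,X_3] = ((-3.6)·(-1.6) + (3.4)·(-0.6) + (-0.6)·(-0.6) + (1.4)·(1.4) + (-0.6)·(1.4)) / 4 = 5.2/4 = 1.3
  s[X_3,X_3] = ((-1.6)·(-1.6) + (-0.6)·(-0.6) + (-0.6)·(-0.6) + (1.4)·(1.4) + (1.4)·(1.4)) / 4 = 7.2/4 = 1.8
  Sample standard deviations s_i = √(s[i,i]):
  s(X_1) = √(7) = 2.6458
  s(X_2) = √(6.8) = 2.6077
  s(X_3) = √(1.8) = 1.3416

Step 3 — r_{ij} = s_{ij} / (s_i · s_j):
  r[X_1,X_1] = 1 (diagonal).
  r[X_1,X_2] = -2.75 / (2.6458 · 2.6077) = -2.75 / 6.8993 = -0.3986
  r[X_1,X_3] = 0.25 / (2.6458 · 1.3416) = 0.25 / 3.5496 = 0.0704
  r[X_2,X_2] = 1 (diagonal).
  r[X_2,X_3] = 1.3 / (2.6077 · 1.3416) = 1.3 / 3.4986 = 0.3716
  r[X_3,X_3] = 1 (diagonal).

R is symmetric with unit diagonal. Assembling:

R = [[1, -0.3986, 0.0704],
 [-0.3986, 1, 0.3716],
 [0.0704, 0.3716, 1]]


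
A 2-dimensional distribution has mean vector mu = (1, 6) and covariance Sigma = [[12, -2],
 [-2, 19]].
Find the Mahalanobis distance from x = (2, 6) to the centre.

Step 1 — centre the observation: (x - mu) = (1, 0).

Step 2 — invert Sigma. det(Sigma) = 12·19 - (-2)² = 224.
  Sigma^{-1} = (1/det) · [[d, -b], [-b, a]] = [[0.0848, 0.0089],
 [0.0089, 0.0536]].

Step 3 — form the quadratic (x - mu)^T · Sigma^{-1} · (x - mu):
  Sigma^{-1} · (x - mu) = (0.0848, 0.0089).
  (x - mu)^T · [Sigma^{-1} · (x - mu)] = (1)·(0.0848) + (0)·(0.0089) = 0.0848.

Step 4 — take square root: d = √(0.0848) ≈ 0.2912.

d(x, mu) = √(0.0848) ≈ 0.2912


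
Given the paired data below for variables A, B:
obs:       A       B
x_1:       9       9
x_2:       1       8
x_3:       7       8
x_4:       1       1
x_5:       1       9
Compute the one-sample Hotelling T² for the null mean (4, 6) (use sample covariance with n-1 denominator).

Step 1 — sample mean vector:
  mean(A) = (9 + 1 + 7 + 1 + 1) / 5 = 19/5 = 3.8
  mean(B) = (9 + 8 + 8 + 1 + 9) / 5 = 35/5 = 7
  x̄ = (3.8, 7),  deviation x̄ - mu_0 = (3.8, 7) - (4, 6) = (-0.2, 1).

Step 2 — sample covariance matrix, S[i,j] = (1/(n-1)) · Σ_k (x_{k,i} - mean_i) · (x_{k,j} - mean_j), divisor n-1 = 4:
  S[A,A] = ((5.2)·(5.2) + (-2.8)·(-2.8) + (3.2)·(3.2) + (-2.8)·(-2.8) + (-2.8)·(-2.8)) / 4 = 60.8/4 = 15.2
  S[A,B] = ((5.2)·(2) + (-2.8)·(1) + (3.2)·(1) + (-2.8)·(-6) + (-2.8)·(2)) / 4 = 22/4 = 5.5
  S[B,B] = ((2)·(2) + (1)·(1) + (1)·(1) + (-6)·(-6) + (2)·(2)) / 4 = 46/4 = 11.5
  S = [[15.2, 5.5],
 [5.5, 11.5]].

Step 3 — invert S. det(S) = 15.2·11.5 - (5.5)² = 144.55.
  S^{-1} = (1/det) · [[d, -b], [-b, a]] = [[0.0796, -0.038],
 [-0.038, 0.1052]].

Step 4 — quadratic form (x̄ - mu_0)^T · S^{-1} · (x̄ - mu_0):
  S^{-1} · (x̄ - mu_0) = (-0.054, 0.1128),
  (x̄ - mu_0)^T · [...] = (-0.2)·(-0.054) + (1)·(0.1128) = 0.1236.

Step 5 — scale by n: T² = 5 · 0.1236 = 0.6178.

T² ≈ 0.6178


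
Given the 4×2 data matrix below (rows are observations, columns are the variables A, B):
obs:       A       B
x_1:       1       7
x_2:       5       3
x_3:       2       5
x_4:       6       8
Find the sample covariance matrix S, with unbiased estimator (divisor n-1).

Step 1 — column means:
  mean(A) = (1 + 5 + 2 + 6) / 4 = 14/4 = 3.5
  mean(B) = (7 + 3 + 5 + 8) / 4 = 23/4 = 5.75

Step 2 — sample covariance S[i,j] = (1/(n-1)) · Σ_k (x_{k,i} - mean_i) · (x_{k,j} - mean_j), with n-1 = 3.
  S[A,A] = ((-2.5)·(-2.5) + (1.5)·(1.5) + (-1.5)·(-1.5) + (2.5)·(2.5)) / 3 = 17/3 = 5.6667
  S[A,B] = ((-2.5)·(1.25) + (1.5)·(-2.75) + (-1.5)·(-0.75) + (2.5)·(2.25)) / 3 = -0.5/3 = -0.1667
  S[B,B] = ((1.25)·(1.25) + (-2.75)·(-2.75) + (-0.75)·(-0.75) + (2.25)·(2.25)) / 3 = 14.75/3 = 4.9167

S is symmetric (S[j,i] = S[i,j]). Assembling:

S = [[5.6667, -0.1667],
 [-0.1667, 4.9167]]


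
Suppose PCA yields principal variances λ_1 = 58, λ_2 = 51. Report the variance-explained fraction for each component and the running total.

Step 1 — total variance = trace(Sigma) = Σ λ_i = 58 + 51 = 109.

Step 2 — fraction explained by component i = λ_i / Σ λ:
  PC1: 58/109 = 0.5321
  PC2: 51/109 = 0.4679

Step 3 — cumulative fraction after k components = (λ_1 + ... + λ_k) / Σ λ:
  k = 1: 58/109 = 0.5321
  k = 2: (58 + 51)/109 = 109/109 = 1

Summary (fraction, with percent):

explained: PC1 0.5321 (53.21%), PC2 0.4679 (46.79%);  cumulative: 0.5321, 1


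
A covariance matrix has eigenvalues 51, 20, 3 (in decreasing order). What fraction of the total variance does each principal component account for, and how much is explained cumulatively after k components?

Step 1 — total variance = trace(Sigma) = Σ λ_i = 51 + 20 + 3 = 74.

Step 2 — fraction explained by component i = λ_i / Σ λ:
  PC1: 51/74 = 0.6892
  PC2: 20/74 = 0.2703
  PC3: 3/74 = 0.0405

Step 3 — cumulative fraction after k components = (λ_1 + ... + λ_k) / Σ λ:
  k = 1: 51/74 = 0.6892
  k = 2: (51 + 20)/74 = 71/74 = 0.9595
  k = 3: (51 + 20 + 3)/74 = 74/74 = 1

Summary (fraction, with percent):

explained: PC1 0.6892 (68.92%), PC2 0.2703 (27.03%), PC3 0.0405 (4.05%);  cumulative: 0.6892, 0.9595, 1


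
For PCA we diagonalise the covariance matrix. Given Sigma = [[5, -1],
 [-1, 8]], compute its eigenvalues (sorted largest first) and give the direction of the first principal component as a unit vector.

Step 1 — characteristic polynomial of 2×2 Sigma:
  det(Sigma - λI) = λ² - trace · λ + det = 0.
  trace = 5 + 8 = 13, det = 5·8 - (-1)² = 39.
Step 2 — discriminant:
  Δ = trace² - 4·det = 169 - 156 = 13.
Step 3 — eigenvalues:
  λ = (trace ± √Δ)/2 = (13 ± 3.6056)/2,
  λ_1 = 8.3028,  λ_2 = 4.6972.

Step 4 — unit eigenvector for λ_1: solve (Sigma - λ_1 I)v = 0. First row:
  (5 - 8.3028)·v_x + (-1)·v_y = 0, i.e. (-3.3028)·v_x + (-1)·v_y = 0,
  so v ∝ (b, λ_1 - a) = (-1, 3.3028); multiply by -1 so the first entry is positive: u = (1, -3.3028).
  ||u|| = √((1)² + (-3.3028)²) = √(11.9083) ≈ 3.4508,
  v_1 = u/||u|| ≈ (0.2898, -0.9571) (||v_1|| = 1).

λ_1 = 8.3028,  λ_2 = 4.6972;  v_1 ≈ (0.2898, -0.9571)


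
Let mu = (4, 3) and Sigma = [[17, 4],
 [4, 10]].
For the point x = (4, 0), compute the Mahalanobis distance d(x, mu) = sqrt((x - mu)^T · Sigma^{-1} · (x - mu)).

Step 1 — centre the observation: (x - mu) = (0, -3).

Step 2 — invert Sigma. det(Sigma) = 17·10 - (4)² = 154.
  Sigma^{-1} = (1/det) · [[d, -b], [-b, a]] = [[0.0649, -0.026],
 [-0.026, 0.1104]].

Step 3 — form the quadratic (x - mu)^T · Sigma^{-1} · (x - mu):
  Sigma^{-1} · (x - mu) = (0.0779, -0.3312).
  (x - mu)^T · [Sigma^{-1} · (x - mu)] = (0)·(0.0779) + (-3)·(-0.3312) = 0.9935.

Step 4 — take square root: d = √(0.9935) ≈ 0.9967.

d(x, mu) = √(0.9935) ≈ 0.9967


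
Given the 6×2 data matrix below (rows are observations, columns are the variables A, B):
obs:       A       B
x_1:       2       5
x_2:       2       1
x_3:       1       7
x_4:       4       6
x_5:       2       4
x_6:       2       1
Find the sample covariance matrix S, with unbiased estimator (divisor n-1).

Step 1 — column means:
  mean(A) = (2 + 2 + 1 + 4 + 2 + 2) / 6 = 13/6 = 2.1667
  mean(B) = (5 + 1 + 7 + 6 + 4 + 1) / 6 = 24/6 = 4

Step 2 — sample covariance S[i,j] = (1/(n-1)) · Σ_k (x_{k,i} - mean_i) · (x_{k,j} - mean_j), with n-1 = 5.
  S[A,A] = ((-0.1667)·(-0.1667) + (-0.1667)·(-0.1667) + (-1.1667)·(-1.1667) + (1.8333)·(1.8333) + (-0.1667)·(-0.1667) + (-0.1667)·(-0.1667)) / 5 = 4.8333/5 = 0.9667
  S[A,B] = ((-0.1667)·(1) + (-0.1667)·(-3) + (-1.1667)·(3) + (1.8333)·(2) + (-0.1667)·(0) + (-0.1667)·(-3)) / 5 = 1/5 = 0.2
  S[B,B] = ((1)·(1) + (-3)·(-3) + (3)·(3) + (2)·(2) + (0)·(0) + (-3)·(-3)) / 5 = 32/5 = 6.4

S is symmetric (S[j,i] = S[i,j]). Assembling:

S = [[0.9667, 0.2],
 [0.2, 6.4]]
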